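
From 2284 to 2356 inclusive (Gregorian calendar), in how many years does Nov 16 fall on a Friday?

Track Nov 16's weekday year by year (advancing +1, or +2 across a Feb 29):
  2284: Sun  2285: Mon (+1)  2286: Tue (+1)  2287: Wed (+1)  2288: Fri (+2) ✓
  2289: Sat (+1)  2290: Sun (+1)  2291: Mon (+1)  2292: Wed (+2)  2293: Thu (+1)
  2294: Fri (+1) ✓  2295: Sat (+1)  2296: Mon (+2)  2297: Tue (+1)  … (45 more years) …
  2343: Tue (+1)  2344: Thu (+2)  2345: Fri (+1) ✓  2346: Sat (+1)  2347: Sun (+1)
  2348: Tue (+2)  2349: Wed (+1)  2350: Thu (+1)  2351: Fri (+1) ✓  2352: Sun (+2)
  2353: Mon (+1)  2354: Tue (+1)  2355: Wed (+1)  2356: Fri (+2) ✓
Friday years: 2288, 2294, 2300, 2306, 2317, 2323, 2328, 2334, 2345, 2351, 2356 — 11 in total.

11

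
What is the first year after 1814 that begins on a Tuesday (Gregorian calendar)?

1822

Jan 1 advances by 2 weekdays after a leap year and by 1 after a common year.
1814: Jan 1 is Saturday.
1815: Sunday
1816: Monday (leap)
1817: Wednesday
1818: Thursday
1819: Friday
1820: Saturday (leap)
1821: Monday
1822: Tuesday
1822 begins on a Tuesday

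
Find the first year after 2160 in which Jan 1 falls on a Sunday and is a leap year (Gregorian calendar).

2164

Jan 1 advances by 2 weekdays after a leap year and by 1 after a common year.
2160: Jan 1 is Tuesday (leap).
2161: Thursday
2162: Friday
2163: Saturday
2164: Sunday (leap)
2164 begins on a Sunday and is a leap year.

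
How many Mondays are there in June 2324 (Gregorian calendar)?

5

June 2324 has 30 days and begins on Sunday.
The first Monday is June 2.
Mondays fall on 2, 9, 16, 23, 30 — that's 5.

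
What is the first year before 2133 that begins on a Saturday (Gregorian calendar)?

Jan 1 advances by 2 weekdays after a leap year and by 1 after a common year.
2133: Jan 1 is Thursday.
2132: Tuesday (leap)
2131: Monday
2130: Sunday
2129: Saturday
2129 begins on a Saturday

2129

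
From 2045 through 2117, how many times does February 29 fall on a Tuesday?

Leap years in 2045–2117: 17 of them.
Feb 29 weekday advances by 5 (mod 7) from one leap year to the next four years later (or differs when a century non-leap intervenes).
Leap-day weekdays: 2048:Sat 2052:Thu 2056:Tue✓ 2060:Sun 2064:Fri 2068:Wed 2072:Mon 2076:Sat 2080:Thu 2084:Tue✓ 2088:Sun 2092:Fri 2096:Wed 2104:Fri 2108:Wed 2112:Mon 2116:Sat
Tuesday: 2056, 2084 → 2.

2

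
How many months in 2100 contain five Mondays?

A month of length L has five Mondays iff its first Monday is on day ≤ L−28 (so day 1–3 in a 31-day month, 1–2 in a 30-day month, day 1 in a leap February).
Checking each month of 2100: Jan starts Fri (31d); Feb starts Mon (28d); Mar starts Mon (31d) ✓; Apr starts Thu (30d); May starts Sat (31d) ✓; Jun starts Tue (30d); Jul starts Thu (31d); Aug starts Sun (31d) ✓; Sep starts Wed (30d); Oct starts Fri (31d); Nov starts Mon (30d) ✓; Dec starts Wed (31d).
Five-Monday months: March, May, August, November → 4.

4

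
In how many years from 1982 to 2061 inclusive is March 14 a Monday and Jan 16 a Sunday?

Check each year's weekday for March 14 and Jan 16:
  1982: Sun/Sat  1983: Mon/Sun ✓  1984: Wed/Mon  1985: Thu/Wed  1986: Fri/Thu  1987: Sat/Fri  1988: Mon/Sat  1989: Tue/Mon  1990: Wed/Tue  1991: Thu/Wed  1992: Sat/Thu  1993: Sun/Sat  1994: Mon/Sun ✓  1995: Tue/Mon  …(52 more)…  2048: Sat/Thu  2049: Sun/Sat  2050: Mon/Sun ✓  2051: Tue/Mon  2052: Thu/Tue  2053: Fri/Thu  2054: Sat/Fri  2055: Sun/Sat  2056: Tue/Sun  2057: Wed/Tue  2058: Thu/Wed  2059: Fri/Thu  2060: Sun/Fri  2061: Mon/Sun ✓
Both conditions hold in: 1983, 1994, 2005, 2011, 2022, 2033, 2039, 2050, 2061 — 9.

9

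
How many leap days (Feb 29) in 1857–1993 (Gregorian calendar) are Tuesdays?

Leap years in 1857–1993: 33 of them.
Feb 29 weekday advances by 5 (mod 7) from one leap year to the next four years later (or differs when a century non-leap intervenes).
Leap-day weekdays: 1860:Wed 1864:Mon 1868:Sat 1872:Thu 1876:Tue✓ 1880:Sun 1884:Fri 1888:Wed 1892:Mon 1896:Sat 1904:Mon 1908:Sat 1912:Thu …(7 more)… 1944:Tue✓ 1948:Sun 1952:Fri 1956:Wed 1960:Mon 1964:Sat 1968:Thu 1972:Tue✓ 1976:Sun 1980:Fri 1984:Wed 1988:Mon 1992:Sat
Tuesday: 1876, 1916, 1944, 1972 → 4.

4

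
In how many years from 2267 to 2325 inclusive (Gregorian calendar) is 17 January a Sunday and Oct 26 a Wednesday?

Check each year's weekday for 17 January and Oct 26:
  2267: Thu/Sat  2268: Fri/Mon  2269: Sun/Tue  2270: Mon/Wed  2271: Tue/Thu  2272: Wed/Sat  2273: Fri/Sun  2274: Sat/Mon  2275: Sun/Tue  2276: Mon/Thu  2277: Wed/Fri  2278: Thu/Sat  2279: Fri/Sun  2280: Sat/Tue  …(31 more)…  2312: Wed/Sat  2313: Fri/Sun  2314: Sat/Mon  2315: Sun/Tue  2316: Mon/Thu  2317: Wed/Fri  2318: Thu/Sat  2319: Fri/Sun  2320: Sat/Tue  2321: Mon/Wed  2322: Tue/Thu  2323: Wed/Fri  2324: Thu/Sun  2325: Sat/Mon
Both conditions hold in: 2292, 2304 — 2.

2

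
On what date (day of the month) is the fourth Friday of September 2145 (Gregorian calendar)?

September 1, 2145 is a Wednesday, so the first Friday is the 3rd.
The fourth Friday is 3 + 21 = 24.

24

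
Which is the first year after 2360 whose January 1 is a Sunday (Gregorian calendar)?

2361

Jan 1 advances by 2 weekdays after a leap year and by 1 after a common year.
2360: Jan 1 is Friday (leap).
2361: Sunday
2361 begins on a Sunday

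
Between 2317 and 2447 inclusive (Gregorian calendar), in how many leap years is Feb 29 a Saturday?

4

Leap years in 2317–2447: 32 of them.
Feb 29 weekday advances by 5 (mod 7) from one leap year to the next four years later (or differs when a century non-leap intervenes).
Leap-day weekdays: 2320:Sun 2324:Fri 2328:Wed 2332:Mon 2336:Sat✓ 2340:Thu 2344:Tue 2348:Sun 2352:Fri 2356:Wed 2360:Mon 2364:Sat✓ 2368:Thu …(6 more)… 2396:Thu 2400:Tue 2404:Sun 2408:Fri 2412:Wed 2416:Mon 2420:Sat✓ 2424:Thu 2428:Tue 2432:Sun 2436:Fri 2440:Wed 2444:Mon
Saturday: 2336, 2364, 2392, 2420 → 4.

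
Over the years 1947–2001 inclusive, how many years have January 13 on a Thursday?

8

Track January 13's weekday year by year (advancing +1, or +2 across a Feb 29):
  1947: Mon  1948: Tue (+1)  1949: Thu (+2) ✓  1950: Fri (+1)  1951: Sat (+1)
  1952: Sun (+1)  1953: Tue (+2)  1954: Wed (+1)  1955: Thu (+1) ✓  1956: Fri (+1)
  1957: Sun (+2)  1958: Mon (+1)  1959: Tue (+1)  1960: Wed (+1)  … (27 more years) …
  1988: Wed (+1)  1989: Fri (+2)  1990: Sat (+1)  1991: Sun (+1)  1992: Mon (+1)
  1993: Wed (+2)  1994: Thu (+1) ✓  1995: Fri (+1)  1996: Sat (+1)  1997: Mon (+2)
  1998: Tue (+1)  1999: Wed (+1)  2000: Thu (+1) ✓  2001: Sat (+2)
Thursday years: 1949, 1955, 1966, 1972, 1977, 1983, 1994, 2000 — 8 in total.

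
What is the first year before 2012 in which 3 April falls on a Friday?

2009

From one year to the next, a fixed date's weekday advances by 1, or by 2 when a Feb 29 lies between the two dates.
2012: April 3 is Tuesday.
2011: Sunday (−2)
2010: Saturday (−1)
2009: Friday (−1)
3 April falls on a Friday in 2009.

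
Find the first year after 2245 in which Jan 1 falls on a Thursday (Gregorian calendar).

2246

Jan 1 advances by 2 weekdays after a leap year and by 1 after a common year.
2245: Jan 1 is Wednesday.
2246: Thursday
2246 begins on a Thursday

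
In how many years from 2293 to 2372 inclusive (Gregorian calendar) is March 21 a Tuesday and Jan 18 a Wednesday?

10

Check each year's weekday for March 21 and Jan 18:
  2293: Tue/Wed ✓  2294: Wed/Thu  2295: Thu/Fri  2296: Sat/Sat  2297: Sun/Mon  2298: Mon/Tue  2299: Tue/Wed ✓  2300: Wed/Thu  2301: Thu/Fri  2302: Fri/Sat  2303: Sat/Sun  2304: Mon/Mon  2305: Tue/Wed ✓  2306: Wed/Thu  …(52 more)…  2359: Sat/Sun  2360: Mon/Mon  2361: Tue/Wed ✓  2362: Wed/Thu  2363: Thu/Fri  2364: Sat/Sat  2365: Sun/Mon  2366: Mon/Tue  2367: Tue/Wed ✓  2368: Thu/Thu  2369: Fri/Sat  2370: Sat/Sun  2371: Sun/Mon  2372: Tue/Tue
Both conditions hold in: 2293, 2299, 2305, 2311, 2322, 2333, 2339, 2350, 2361, 2367 — 10.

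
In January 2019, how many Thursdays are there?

January 2019 has 31 days and begins on Tuesday.
The first Thursday is January 3.
Thursdays fall on 3, 10, 17, 24, 31 — that's 5.

5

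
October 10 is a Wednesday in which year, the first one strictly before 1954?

From one year to the next, a fixed date's weekday advances by 1, or by 2 when a Feb 29 lies between the two dates.
1954: October 10 is Sunday.
1953: Saturday (−1)
1952: Friday (−1)
1951: Wednesday (−2)
October 10 falls on a Wednesday in 1951.

1951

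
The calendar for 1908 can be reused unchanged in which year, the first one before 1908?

1896

Two years share a calendar iff Jan 1 falls on the same weekday and both are leap or both are common. 1908: Jan 1 is Wednesday, leap year.
1907: Jan 1 Tuesday, common
1906: Jan 1 Monday, common
1905: Jan 1 Sunday, common
1904: Jan 1 Friday, leap
1903: Jan 1 Thursday, common
1902: Jan 1 Wednesday, common
1901: Jan 1 Tuesday, common
1900: Jan 1 Monday, common
1899: Jan 1 Sunday, common
1898: Jan 1 Saturday, common
1897: Jan 1 Friday, common
1896: Jan 1 Wednesday, leap
1896 matches on both conditions.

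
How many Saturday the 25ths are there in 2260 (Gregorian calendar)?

2

Check the 25th of each month of 2260: Jan 25: Wed, Feb 25: Sat, Mar 25: Sun, Apr 25: Wed, May 25: Fri, Jun 25: Mon, Jul 25: Wed, Aug 25: Sat, Sep 25: Tue, Oct 25: Thu, Nov 25: Sun, Dec 25: Tue.
Saturday occurs in February, August — 2 months.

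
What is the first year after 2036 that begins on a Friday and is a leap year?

Jan 1 advances by 2 weekdays after a leap year and by 1 after a common year.
2036: Jan 1 is Tuesday (leap).
2037: Thursday
2038: Friday
2039: Saturday
2040: Sunday (leap)
2041: Tuesday
2042: Wednesday
2043: Thursday
2044: Friday (leap)
2044 begins on a Friday and is a leap year.

2044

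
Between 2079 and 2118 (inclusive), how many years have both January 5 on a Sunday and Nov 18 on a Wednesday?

1

Check each year's weekday for January 5 and Nov 18:
  2079: Thu/Sat  2080: Fri/Mon  2081: Sun/Tue  2082: Mon/Wed  2083: Tue/Thu  2084: Wed/Sat  2085: Fri/Sun  2086: Sat/Mon  2087: Sun/Tue  2088: Mon/Thu  2089: Wed/Fri  2090: Thu/Sat  2091: Fri/Sun  2092: Sat/Tue  …(12 more)…  2105: Mon/Wed  2106: Tue/Thu  2107: Wed/Fri  2108: Thu/Sun  2109: Sat/Mon  2110: Sun/Tue  2111: Mon/Wed  2112: Tue/Fri  2113: Thu/Sat  2114: Fri/Sun  2115: Sat/Mon  2116: Sun/Wed ✓  2117: Tue/Thu  2118: Wed/Fri
Both conditions hold in: 2116 — 1.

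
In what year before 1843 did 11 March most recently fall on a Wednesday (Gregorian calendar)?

1840

From one year to the next, a fixed date's weekday advances by 1, or by 2 when a Feb 29 lies between the two dates.
1843: March 11 is Saturday.
1842: Friday (−1)
1841: Thursday (−1)
1840: Wednesday (−1)
11 March falls on a Wednesday in 1840.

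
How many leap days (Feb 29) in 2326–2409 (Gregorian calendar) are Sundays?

3

Leap years in 2326–2409: 21 of them.
Feb 29 weekday advances by 5 (mod 7) from one leap year to the next four years later (or differs when a century non-leap intervenes).
Leap-day weekdays: 2328:Wed 2332:Mon 2336:Sat 2340:Thu 2344:Tue 2348:Sun✓ 2352:Fri 2356:Wed 2360:Mon 2364:Sat 2368:Thu 2372:Tue 2376:Sun✓ 2380:Fri 2384:Wed 2388:Mon 2392:Sat 2396:Thu 2400:Tue 2404:Sun✓ 2408:Fri
Sunday: 2348, 2376, 2404 → 3.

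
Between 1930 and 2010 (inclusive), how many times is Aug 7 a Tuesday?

11

Track Aug 7's weekday year by year (advancing +1, or +2 across a Feb 29):
  1930: Thu  1931: Fri (+1)  1932: Sun (+2)  1933: Mon (+1)  1934: Tue (+1) ✓
  1935: Wed (+1)  1936: Fri (+2)  1937: Sat (+1)  1938: Sun (+1)  1939: Mon (+1)
  1940: Wed (+2)  1941: Thu (+1)  1942: Fri (+1)  1943: Sat (+1)  … (53 more years) …
  1997: Thu (+1)  1998: Fri (+1)  1999: Sat (+1)  2000: Mon (+2)  2001: Tue (+1) ✓
  2002: Wed (+1)  2003: Thu (+1)  2004: Sat (+2)  2005: Sun (+1)  2006: Mon (+1)
  2007: Tue (+1) ✓  2008: Thu (+2)  2009: Fri (+1)  2010: Sat (+1)
Tuesday years: 1934, 1945, 1951, 1956, 1962, 1973, 1979, 1984, 1990, 2001, 2007 — 11 in total.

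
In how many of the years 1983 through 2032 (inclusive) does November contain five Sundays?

14

November has 30 days; it has five Sundays when Sunday falls among the first (month-length − 28) days — i.e. when November 1 is one of Sunday/Saturday.
November 1 by year: 1983:Tue 1984:Thu 1985:Fri 1986:Sat✓ 1987:Sun✓ 1988:Tue 1989:Wed 1990:Thu 1991:Fri 1992:Sun✓ 1993:Mon 1994:Tue 1995:Wed 1996:Fri 1997:Sat✓ …(20 more)… 2018:Thu 2019:Fri 2020:Sun✓ 2021:Mon 2022:Tue 2023:Wed 2024:Fri 2025:Sat✓ 2026:Sun✓ 2027:Mon 2028:Wed 2029:Thu 2030:Fri 2031:Sat✓ 2032:Mon
Years with five Sundays: 1986, 1987, 1992, 1997, 1998, 2003, 2008, 2009, 2014, 2015, 2020, 2025, 2026, 2031 → 14.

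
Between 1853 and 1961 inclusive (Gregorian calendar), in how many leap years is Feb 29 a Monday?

5

Leap years in 1853–1961: 26 of them.
Feb 29 weekday advances by 5 (mod 7) from one leap year to the next four years later (or differs when a century non-leap intervenes).
Leap-day weekdays: 1856:Fri 1860:Wed 1864:Mon✓ 1868:Sat 1872:Thu 1876:Tue 1880:Sun 1884:Fri 1888:Wed 1892:Mon✓ 1896:Sat 1904:Mon✓ 1908:Sat 1912:Thu 1916:Tue 1920:Sun 1924:Fri 1928:Wed 1932:Mon✓ 1936:Sat 1940:Thu 1944:Tue 1948:Sun 1952:Fri 1956:Wed 1960:Mon✓
Monday: 1864, 1892, 1904, 1932, 1960 → 5.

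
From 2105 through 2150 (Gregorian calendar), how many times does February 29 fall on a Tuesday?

1

Leap years in 2105–2150: 11 of them.
Feb 29 weekday advances by 5 (mod 7) from one leap year to the next four years later (or differs when a century non-leap intervenes).
Leap-day weekdays: 2108:Wed 2112:Mon 2116:Sat 2120:Thu 2124:Tue✓ 2128:Sun 2132:Fri 2136:Wed 2140:Mon 2144:Sat 2148:Thu
Tuesday: 2124 → 1.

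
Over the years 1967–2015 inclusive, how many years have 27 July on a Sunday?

8

Track 27 July's weekday year by year (advancing +1, or +2 across a Feb 29):
  1967: Thu  1968: Sat (+2)  1969: Sun (+1) ✓  1970: Mon (+1)  1971: Tue (+1)
  1972: Thu (+2)  1973: Fri (+1)  1974: Sat (+1)  1975: Sun (+1) ✓  1976: Tue (+2)
  1977: Wed (+1)  1978: Thu (+1)  1979: Fri (+1)  1980: Sun (+2) ✓  … (21 more years) …
  2002: Sat (+1)  2003: Sun (+1) ✓  2004: Tue (+2)  2005: Wed (+1)  2006: Thu (+1)
  2007: Fri (+1)  2008: Sun (+2) ✓  2009: Mon (+1)  2010: Tue (+1)  2011: Wed (+1)
  2012: Fri (+2)  2013: Sat (+1)  2014: Sun (+1) ✓  2015: Mon (+1)
Sunday years: 1969, 1975, 1980, 1986, 1997, 2003, 2008, 2014 — 8 in total.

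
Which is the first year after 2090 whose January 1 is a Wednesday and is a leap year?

Jan 1 advances by 2 weekdays after a leap year and by 1 after a common year.
2090: Jan 1 is Sunday.
2091: Monday
2092: Tuesday (leap)
2093: Thursday
2094: Friday
2095: Saturday
2096: Sunday (leap)
2097: Tuesday
2098: Wednesday
2099: Thursday
2100: Friday
2101: Saturday
2102: Sunday
2103: Monday
2104: Tuesday (leap)
2105: Thursday
2106: Friday
2107: Saturday
2108: Sunday (leap)
2109: Tuesday
2110: Wednesday
2111: Thursday
2112: Friday (leap)
2113: Sunday
2114: Monday
2115: Tuesday
2116: Wednesday (leap)
2116 begins on a Wednesday and is a leap year.

2116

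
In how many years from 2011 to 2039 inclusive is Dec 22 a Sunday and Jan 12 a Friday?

Check each year's weekday for Dec 22 and Jan 12:
  2011: Thu/Wed  2012: Sat/Thu  2013: Sun/Sat  2014: Mon/Sun  2015: Tue/Mon  2016: Thu/Tue  2017: Fri/Thu  2018: Sat/Fri  2019: Sun/Sat  2020: Tue/Sun  2021: Wed/Tue  2022: Thu/Wed  2023: Fri/Thu  2024: Sun/Fri ✓  2025: Mon/Sun  2026: Tue/Mon  2027: Wed/Tue  2028: Fri/Wed  2029: Sat/Fri  2030: Sun/Sat  2031: Mon/Sun  2032: Wed/Mon  2033: Thu/Wed  2034: Fri/Thu  2035: Sat/Fri  2036: Mon/Sat  2037: Tue/Mon  2038: Wed/Tue  2039: Thu/Wed
Both conditions hold in: 2024 — 1.

1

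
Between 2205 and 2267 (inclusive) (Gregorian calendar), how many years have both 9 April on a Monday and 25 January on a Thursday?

Check each year's weekday for 9 April and 25 January:
  2205: Tue/Fri  2206: Wed/Sat  2207: Thu/Sun  2208: Sat/Mon  2209: Sun/Wed  2210: Mon/Thu ✓  2211: Tue/Fri  2212: Thu/Sat  2213: Fri/Mon  2214: Sat/Tue  2215: Sun/Wed  2216: Tue/Thu  2217: Wed/Sat  2218: Thu/Sun  …(35 more)…  2254: Sun/Wed  2255: Mon/Thu ✓  2256: Wed/Fri  2257: Thu/Sun  2258: Fri/Mon  2259: Sat/Tue  2260: Mon/Wed  2261: Tue/Fri  2262: Wed/Sat  2263: Thu/Sun  2264: Sat/Mon  2265: Sun/Wed  2266: Mon/Thu ✓  2267: Tue/Fri
Both conditions hold in: 2210, 2221, 2227, 2238, 2249, 2255, 2266 — 7.

7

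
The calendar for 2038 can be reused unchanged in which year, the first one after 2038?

Two years share a calendar iff Jan 1 falls on the same weekday and both are leap or both are common. 2038: Jan 1 is Friday, common year.
2039: Jan 1 Saturday, common
2040: Jan 1 Sunday, leap
2041: Jan 1 Tuesday, common
2042: Jan 1 Wednesday, common
2043: Jan 1 Thursday, common
2044: Jan 1 Friday, leap
2045: Jan 1 Sunday, common
2046: Jan 1 Monday, common
2047: Jan 1 Tuesday, common
2048: Jan 1 Wednesday, leap
2049: Jan 1 Friday, common
2049 matches on both conditions.

2049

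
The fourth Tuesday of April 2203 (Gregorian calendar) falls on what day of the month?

26

April 1, 2203 is a Friday, so the first Tuesday is the 5th.
The fourth Tuesday is 5 + 21 = 26.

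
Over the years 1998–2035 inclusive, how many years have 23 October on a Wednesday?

5

Track 23 October's weekday year by year (advancing +1, or +2 across a Feb 29):
  1998: Fri  1999: Sat (+1)  2000: Mon (+2)  2001: Tue (+1)  2002: Wed (+1) ✓
  2003: Thu (+1)  2004: Sat (+2)  2005: Sun (+1)  2006: Mon (+1)  2007: Tue (+1)
  2008: Thu (+2)  2009: Fri (+1)  2010: Sat (+1)  2011: Sun (+1)  … (10 more years) …
  2022: Sun (+1)  2023: Mon (+1)  2024: Wed (+2) ✓  2025: Thu (+1)  2026: Fri (+1)
  2027: Sat (+1)  2028: Mon (+2)  2029: Tue (+1)  2030: Wed (+1) ✓  2031: Thu (+1)
  2032: Sat (+2)  2033: Sun (+1)  2034: Mon (+1)  2035: Tue (+1)
Wednesday years: 2002, 2013, 2019, 2024, 2030 — 5 in total.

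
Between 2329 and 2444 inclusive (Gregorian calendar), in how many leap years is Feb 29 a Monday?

5

Leap years in 2329–2444: 29 of them.
Feb 29 weekday advances by 5 (mod 7) from one leap year to the next four years later (or differs when a century non-leap intervenes).
Leap-day weekdays: 2332:Mon✓ 2336:Sat 2340:Thu 2344:Tue 2348:Sun 2352:Fri 2356:Wed 2360:Mon✓ 2364:Sat 2368:Thu 2372:Tue 2376:Sun 2380:Fri …(3 more)… 2396:Thu 2400:Tue 2404:Sun 2408:Fri 2412:Wed 2416:Mon✓ 2420:Sat 2424:Thu 2428:Tue 2432:Sun 2436:Fri 2440:Wed 2444:Mon✓
Monday: 2332, 2360, 2388, 2416, 2444 → 5.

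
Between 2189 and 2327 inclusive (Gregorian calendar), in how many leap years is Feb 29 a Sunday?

Leap years in 2189–2327: 32 of them.
Feb 29 weekday advances by 5 (mod 7) from one leap year to the next four years later (or differs when a century non-leap intervenes).
Leap-day weekdays: 2192:Wed 2196:Mon 2204:Wed 2208:Mon 2212:Sat 2216:Thu 2220:Tue 2224:Sun✓ 2228:Fri 2232:Wed 2236:Mon 2240:Sat 2244:Thu …(6 more)… 2272:Thu 2276:Tue 2280:Sun✓ 2284:Fri 2288:Wed 2292:Mon 2296:Sat 2304:Mon 2308:Sat 2312:Thu 2316:Tue 2320:Sun✓ 2324:Fri
Sunday: 2224, 2252, 2280, 2320 → 4.

4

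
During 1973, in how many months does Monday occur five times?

5

A month of length L has five Mondays iff its first Monday is on day ≤ L−28 (so day 1–3 in a 31-day month, 1–2 in a 30-day month, day 1 in a leap February).
Checking each month of 1973: Jan starts Mon (31d) ✓; Feb starts Thu (28d); Mar starts Thu (31d); Apr starts Sun (30d) ✓; May starts Tue (31d); Jun starts Fri (30d); Jul starts Sun (31d) ✓; Aug starts Wed (31d); Sep starts Sat (30d); Oct starts Mon (31d) ✓; Nov starts Thu (30d); Dec starts Sat (31d) ✓.
Five-Monday months: January, April, July, October, December → 5.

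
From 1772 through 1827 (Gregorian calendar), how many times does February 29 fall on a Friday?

Leap years in 1772–1827: 13 of them.
Feb 29 weekday advances by 5 (mod 7) from one leap year to the next four years later (or differs when a century non-leap intervenes).
Leap-day weekdays: 1772:Sat 1776:Thu 1780:Tue 1784:Sun 1788:Fri✓ 1792:Wed 1796:Mon 1804:Wed 1808:Mon 1812:Sat 1816:Thu 1820:Tue 1824:Sun
Friday: 1788 → 1.

1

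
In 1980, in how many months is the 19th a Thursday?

1

Check the 19th of each month of 1980: Jan 19: Sat, Feb 19: Tue, Mar 19: Wed, Apr 19: Sat, May 19: Mon, Jun 19: Thu, Jul 19: Sat, Aug 19: Tue, Sep 19: Fri, Oct 19: Sun, Nov 19: Wed, Dec 19: Fri.
Thursday occurs in June — 1 month.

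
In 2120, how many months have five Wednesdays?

4

A month of length L has five Wednesdays iff its first Wednesday is on day ≤ L−28 (so day 1–3 in a 31-day month, 1–2 in a 30-day month, day 1 in a leap February).
Checking each month of 2120: Jan starts Mon (31d) ✓; Feb starts Thu (29d); Mar starts Fri (31d); Apr starts Mon (30d); May starts Wed (31d) ✓; Jun starts Sat (30d); Jul starts Mon (31d) ✓; Aug starts Thu (31d); Sep starts Sun (30d); Oct starts Tue (31d) ✓; Nov starts Fri (30d); Dec starts Sun (31d).
Five-Wednesday months: January, May, July, October → 4.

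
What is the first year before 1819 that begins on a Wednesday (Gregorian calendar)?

Jan 1 advances by 2 weekdays after a leap year and by 1 after a common year.
1819: Jan 1 is Friday.
1818: Thursday
1817: Wednesday
1817 begins on a Wednesday

1817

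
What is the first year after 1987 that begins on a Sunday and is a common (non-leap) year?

1989

Jan 1 advances by 2 weekdays after a leap year and by 1 after a common year.
1987: Jan 1 is Thursday.
1988: Friday (leap)
1989: Sunday
1989 begins on a Sunday and is a common year.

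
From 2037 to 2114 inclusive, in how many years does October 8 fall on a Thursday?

Track October 8's weekday year by year (advancing +1, or +2 across a Feb 29):
  2037: Thu ✓  2038: Fri (+1)  2039: Sat (+1)  2040: Mon (+2)  2041: Tue (+1)
  2042: Wed (+1)  2043: Thu (+1) ✓  2044: Sat (+2)  2045: Sun (+1)  2046: Mon (+1)
  2047: Tue (+1)  2048: Thu (+2) ✓  2049: Fri (+1)  2050: Sat (+1)  … (50 more years) …
  2101: Sat (+1)  2102: Sun (+1)  2103: Mon (+1)  2104: Wed (+2)  2105: Thu (+1) ✓
  2106: Fri (+1)  2107: Sat (+1)  2108: Mon (+2)  2109: Tue (+1)  2110: Wed (+1)
  2111: Thu (+1) ✓  2112: Sat (+2)  2113: Sun (+1)  2114: Mon (+1)
Thursday years: 2037, 2043, 2048, 2054, 2065, 2071, 2076, 2082, 2093, 2099, 2105, 2111 — 12 in total.

12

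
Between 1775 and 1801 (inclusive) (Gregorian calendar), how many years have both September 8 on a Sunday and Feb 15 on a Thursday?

Check each year's weekday for September 8 and Feb 15:
  1775: Fri/Wed  1776: Sun/Thu ✓  1777: Mon/Sat  1778: Tue/Sun  1779: Wed/Mon  1780: Fri/Tue  1781: Sat/Thu  1782: Sun/Fri  1783: Mon/Sat  1784: Wed/Sun  1785: Thu/Tue  1786: Fri/Wed  1787: Sat/Thu  1788: Mon/Fri  1789: Tue/Sun  1790: Wed/Mon  1791: Thu/Tue  1792: Sat/Wed  1793: Sun/Fri  1794: Mon/Sat  1795: Tue/Sun  1796: Thu/Mon  1797: Fri/Wed  1798: Sat/Thu  1799: Sun/Fri  1800: Mon/Sat  1801: Tue/Sun
Both conditions hold in: 1776 — 1.

1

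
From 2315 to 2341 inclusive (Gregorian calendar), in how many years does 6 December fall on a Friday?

4

Track 6 December's weekday year by year (advancing +1, or +2 across a Feb 29):
  2315: Mon  2316: Wed (+2)  2317: Thu (+1)  2318: Fri (+1) ✓  2319: Sat (+1)
  2320: Mon (+2)  2321: Tue (+1)  2322: Wed (+1)  2323: Thu (+1)  2324: Sat (+2)
  2325: Sun (+1)  2326: Mon (+1)  2327: Tue (+1)  2328: Thu (+2)  2329: Fri (+1) ✓
  2330: Sat (+1)  2331: Sun (+1)  2332: Tue (+2)  2333: Wed (+1)  2334: Thu (+1)
  2335: Fri (+1) ✓  2336: Sun (+2)  2337: Mon (+1)  2338: Tue (+1)  2339: Wed (+1)
  2340: Fri (+2) ✓  2341: Sat (+1)
Friday years: 2318, 2329, 2335, 2340 — 4 in total.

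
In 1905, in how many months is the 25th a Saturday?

3

Check the 25th of each month of 1905: Jan 25: Wed, Feb 25: Sat, Mar 25: Sat, Apr 25: Tue, May 25: Thu, Jun 25: Sun, Jul 25: Tue, Aug 25: Fri, Sep 25: Mon, Oct 25: Wed, Nov 25: Sat, Dec 25: Mon.
Saturday occurs in February, March, November — 3 months.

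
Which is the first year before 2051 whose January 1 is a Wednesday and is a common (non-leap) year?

Jan 1 advances by 2 weekdays after a leap year and by 1 after a common year.
2051: Jan 1 is Sunday.
2050: Saturday
2049: Friday
2048: Wednesday (leap)
2047: Tuesday
2046: Monday
2045: Sunday
2044: Friday (leap)
2043: Thursday
2042: Wednesday
2042 begins on a Wednesday and is a common year.

2042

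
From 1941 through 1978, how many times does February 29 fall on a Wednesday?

Leap years in 1941–1978: 9 of them.
Feb 29 weekday advances by 5 (mod 7) from one leap year to the next four years later (or differs when a century non-leap intervenes).
Leap-day weekdays: 1944:Tue 1948:Sun 1952:Fri 1956:Wed✓ 1960:Mon 1964:Sat 1968:Thu 1972:Tue 1976:Sun
Wednesday: 1956 → 1.

1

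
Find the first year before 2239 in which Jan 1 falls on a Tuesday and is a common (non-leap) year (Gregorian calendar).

2233

Jan 1 advances by 2 weekdays after a leap year and by 1 after a common year.
2239: Jan 1 is Tuesday.
2238: Monday
2237: Sunday
2236: Friday (leap)
2235: Thursday
2234: Wednesday
2233: Tuesday
2233 begins on a Tuesday and is a common year.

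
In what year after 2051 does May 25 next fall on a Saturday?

2052

From one year to the next, a fixed date's weekday advances by 1, or by 2 when a Feb 29 lies between the two dates.
2051: May 25 is Thursday.
2052: Saturday (+2)
May 25 falls on a Saturday in 2052.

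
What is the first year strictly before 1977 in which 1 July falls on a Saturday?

1972

From one year to the next, a fixed date's weekday advances by 1, or by 2 when a Feb 29 lies between the two dates.
1977: July 1 is Friday.
1976: Thursday (−1)
1975: Tuesday (−2)
1974: Monday (−1)
1973: Sunday (−1)
1972: Saturday (−1)
1 July falls on a Saturday in 1972.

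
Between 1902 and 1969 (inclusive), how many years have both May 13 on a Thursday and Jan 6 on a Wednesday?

Check each year's weekday for May 13 and Jan 6:
  1902: Tue/Mon  1903: Wed/Tue  1904: Fri/Wed  1905: Sat/Fri  1906: Sun/Sat  1907: Mon/Sun  1908: Wed/Mon  1909: Thu/Wed ✓  1910: Fri/Thu  1911: Sat/Fri  1912: Mon/Sat  1913: Tue/Mon  1914: Wed/Tue  1915: Thu/Wed ✓  …(40 more)…  1956: Sun/Fri  1957: Mon/Sun  1958: Tue/Mon  1959: Wed/Tue  1960: Fri/Wed  1961: Sat/Fri  1962: Sun/Sat  1963: Mon/Sun  1964: Wed/Mon  1965: Thu/Wed ✓  1966: Fri/Thu  1967: Sat/Fri  1968: Mon/Sat  1969: Tue/Mon
Both conditions hold in: 1909, 1915, 1926, 1937, 1943, 1954, 1965 — 7.

7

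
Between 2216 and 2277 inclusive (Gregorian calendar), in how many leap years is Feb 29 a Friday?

Leap years in 2216–2277: 16 of them.
Feb 29 weekday advances by 5 (mod 7) from one leap year to the next four years later (or differs when a century non-leap intervenes).
Leap-day weekdays: 2216:Thu 2220:Tue 2224:Sun 2228:Fri✓ 2232:Wed 2236:Mon 2240:Sat 2244:Thu 2248:Tue 2252:Sun 2256:Fri✓ 2260:Wed 2264:Mon 2268:Sat 2272:Thu 2276:Tue
Friday: 2228, 2256 → 2.

2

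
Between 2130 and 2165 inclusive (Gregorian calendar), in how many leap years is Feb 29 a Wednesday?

Leap years in 2130–2165: 9 of them.
Feb 29 weekday advances by 5 (mod 7) from one leap year to the next four years later (or differs when a century non-leap intervenes).
Leap-day weekdays: 2132:Fri 2136:Wed✓ 2140:Mon 2144:Sat 2148:Thu 2152:Tue 2156:Sun 2160:Fri 2164:Wed✓
Wednesday: 2136, 2164 → 2.

2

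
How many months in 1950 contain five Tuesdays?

A month of length L has five Tuesdays iff its first Tuesday is on day ≤ L−28 (so day 1–3 in a 31-day month, 1–2 in a 30-day month, day 1 in a leap February).
Checking each month of 1950: Jan starts Sun (31d) ✓; Feb starts Wed (28d); Mar starts Wed (31d); Apr starts Sat (30d); May starts Mon (31d) ✓; Jun starts Thu (30d); Jul starts Sat (31d); Aug starts Tue (31d) ✓; Sep starts Fri (30d); Oct starts Sun (31d) ✓; Nov starts Wed (30d); Dec starts Fri (31d).
Five-Tuesday months: January, May, August, October → 4.

4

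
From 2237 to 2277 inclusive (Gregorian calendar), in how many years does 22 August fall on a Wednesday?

6

Track 22 August's weekday year by year (advancing +1, or +2 across a Feb 29):
  2237: Tue  2238: Wed (+1) ✓  2239: Thu (+1)  2240: Sat (+2)  2241: Sun (+1)
  2242: Mon (+1)  2243: Tue (+1)  2244: Thu (+2)  2245: Fri (+1)  2246: Sat (+1)
  2247: Sun (+1)  2248: Tue (+2)  2249: Wed (+1) ✓  2250: Thu (+1)  … (13 more years) …
  2264: Mon (+2)  2265: Tue (+1)  2266: Wed (+1) ✓  2267: Thu (+1)  2268: Sat (+2)
  2269: Sun (+1)  2270: Mon (+1)  2271: Tue (+1)  2272: Thu (+2)  2273: Fri (+1)
  2274: Sat (+1)  2275: Sun (+1)  2276: Tue (+2)  2277: Wed (+1) ✓
Wednesday years: 2238, 2249, 2255, 2260, 2266, 2277 — 6 in total.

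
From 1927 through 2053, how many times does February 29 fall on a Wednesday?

5

Leap years in 1927–2053: 32 of them.
Feb 29 weekday advances by 5 (mod 7) from one leap year to the next four years later (or differs when a century non-leap intervenes).
Leap-day weekdays: 1928:Wed✓ 1932:Mon 1936:Sat 1940:Thu 1944:Tue 1948:Sun 1952:Fri 1956:Wed✓ 1960:Mon 1964:Sat 1968:Thu 1972:Tue 1976:Sun …(6 more)… 2004:Sun 2008:Fri 2012:Wed✓ 2016:Mon 2020:Sat 2024:Thu 2028:Tue 2032:Sun 2036:Fri 2040:Wed✓ 2044:Mon 2048:Sat 2052:Thu
Wednesday: 1928, 1956, 1984, 2012, 2040 → 5.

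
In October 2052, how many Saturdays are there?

4

October 2052 has 31 days and begins on Tuesday.
The first Saturday is October 5.
Saturdays fall on 5, 12, 19, 26 — that's 4.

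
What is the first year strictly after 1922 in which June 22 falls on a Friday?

From one year to the next, a fixed date's weekday advances by 1, or by 2 when a Feb 29 lies between the two dates.
1922: June 22 is Thursday.
1923: Friday (+1)
June 22 falls on a Friday in 1923.

1923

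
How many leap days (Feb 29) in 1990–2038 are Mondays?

Leap years in 1990–2038: 12 of them.
Feb 29 weekday advances by 5 (mod 7) from one leap year to the next four years later (or differs when a century non-leap intervenes).
Leap-day weekdays: 1992:Sat 1996:Thu 2000:Tue 2004:Sun 2008:Fri 2012:Wed 2016:Mon✓ 2020:Sat 2024:Thu 2028:Tue 2032:Sun 2036:Fri
Monday: 2016 → 1.

1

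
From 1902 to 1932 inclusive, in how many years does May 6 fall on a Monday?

4

Track May 6's weekday year by year (advancing +1, or +2 across a Feb 29):
  1902: Tue  1903: Wed (+1)  1904: Fri (+2)  1905: Sat (+1)  1906: Sun (+1)
  1907: Mon (+1) ✓  1908: Wed (+2)  1909: Thu (+1)  1910: Fri (+1)  1911: Sat (+1)
  1912: Mon (+2) ✓  1913: Tue (+1)  1914: Wed (+1)  1915: Thu (+1)  … (3 more years) …
  1919: Tue (+1)  1920: Thu (+2)  1921: Fri (+1)  1922: Sat (+1)  1923: Sun (+1)
  1924: Tue (+2)  1925: Wed (+1)  1926: Thu (+1)  1927: Fri (+1)  1928: Sun (+2)
  1929: Mon (+1) ✓  1930: Tue (+1)  1931: Wed (+1)  1932: Fri (+2)
Monday years: 1907, 1912, 1918, 1929 — 4 in total.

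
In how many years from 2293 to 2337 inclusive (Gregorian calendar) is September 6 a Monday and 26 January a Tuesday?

Check each year's weekday for September 6 and 26 January:
  2293: Wed/Thu  2294: Thu/Fri  2295: Fri/Sat  2296: Sun/Sun  2297: Mon/Tue ✓  2298: Tue/Wed  2299: Wed/Thu  2300: Thu/Fri  2301: Fri/Sat  2302: Sat/Sun  2303: Sun/Mon  2304: Tue/Tue  2305: Wed/Thu  2306: Thu/Fri  …(17 more)…  2324: Sat/Sat  2325: Sun/Mon  2326: Mon/Tue ✓  2327: Tue/Wed  2328: Thu/Thu  2329: Fri/Sat  2330: Sat/Sun  2331: Sun/Mon  2332: Tue/Tue  2333: Wed/Thu  2334: Thu/Fri  2335: Fri/Sat  2336: Sun/Sun  2337: Mon/Tue ✓
Both conditions hold in: 2297, 2309, 2315, 2326, 2337 — 5.

5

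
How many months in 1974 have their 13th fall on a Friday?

2

Check the 13th of each month of 1974: Jan 13: Sun, Feb 13: Wed, Mar 13: Wed, Apr 13: Sat, May 13: Mon, Jun 13: Thu, Jul 13: Sat, Aug 13: Tue, Sep 13: Fri, Oct 13: Sun, Nov 13: Wed, Dec 13: Fri.
Friday occurs in September, December — 2 months.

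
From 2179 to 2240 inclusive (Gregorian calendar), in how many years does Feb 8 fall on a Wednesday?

Track Feb 8's weekday year by year (advancing +1, or +2 across a Feb 29):
  2179: Mon  2180: Tue (+1)  2181: Thu (+2)  2182: Fri (+1)  2183: Sat (+1)
  2184: Sun (+1)  2185: Tue (+2)  2186: Wed (+1) ✓  2187: Thu (+1)  2188: Fri (+1)
  2189: Sun (+2)  2190: Mon (+1)  2191: Tue (+1)  2192: Wed (+1) ✓  … (34 more years) …
  2227: Thu (+1)  2228: Fri (+1)  2229: Sun (+2)  2230: Mon (+1)  2231: Tue (+1)
  2232: Wed (+1) ✓  2233: Fri (+2)  2234: Sat (+1)  2235: Sun (+1)  2236: Mon (+1)
  2237: Wed (+2) ✓  2238: Thu (+1)  2239: Fri (+1)  2240: Sat (+1)
Wednesday years: 2186, 2192, 2197, 2204, 2209, 2215, 2226, 2232, 2237 — 9 in total.

9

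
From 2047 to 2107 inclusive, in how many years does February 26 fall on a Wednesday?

Track February 26's weekday year by year (advancing +1, or +2 across a Feb 29):
  2047: Tue  2048: Wed (+1) ✓  2049: Fri (+2)  2050: Sat (+1)  2051: Sun (+1)
  2052: Mon (+1)  2053: Wed (+2) ✓  2054: Thu (+1)  2055: Fri (+1)  2056: Sat (+1)
  2057: Mon (+2)  2058: Tue (+1)  2059: Wed (+1) ✓  2060: Thu (+1)  … (33 more years) …
  2094: Fri (+1)  2095: Sat (+1)  2096: Sun (+1)  2097: Tue (+2)  2098: Wed (+1) ✓
  2099: Thu (+1)  2100: Fri (+1)  2101: Sat (+1)  2102: Sun (+1)  2103: Mon (+1)
  2104: Tue (+1)  2105: Thu (+2)  2106: Fri (+1)  2107: Sat (+1)
Wednesday years: 2048, 2053, 2059, 2070, 2076, 2081, 2087, 2098 — 8 in total.

8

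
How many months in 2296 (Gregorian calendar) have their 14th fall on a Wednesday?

Check the 14th of each month of 2296: Jan 14: Tue, Feb 14: Fri, Mar 14: Sat, Apr 14: Tue, May 14: Thu, Jun 14: Sun, Jul 14: Tue, Aug 14: Fri, Sep 14: Mon, Oct 14: Wed, Nov 14: Sat, Dec 14: Mon.
Wednesday occurs in October — 1 month.

1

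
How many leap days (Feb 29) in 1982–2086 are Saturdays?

Leap years in 1982–2086: 26 of them.
Feb 29 weekday advances by 5 (mod 7) from one leap year to the next four years later (or differs when a century non-leap intervenes).
Leap-day weekdays: 1984:Wed 1988:Mon 1992:Sat✓ 1996:Thu 2000:Tue 2004:Sun 2008:Fri 2012:Wed 2016:Mon 2020:Sat✓ 2024:Thu 2028:Tue 2032:Sun 2036:Fri 2040:Wed 2044:Mon 2048:Sat✓ 2052:Thu 2056:Tue 2060:Sun 2064:Fri 2068:Wed 2072:Mon 2076:Sat✓ 2080:Thu 2084:Tue
Saturday: 1992, 2020, 2048, 2076 → 4.

4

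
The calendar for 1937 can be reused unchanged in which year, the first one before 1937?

Two years share a calendar iff Jan 1 falls on the same weekday and both are leap or both are common. 1937: Jan 1 is Friday, common year.
1936: Jan 1 Wednesday, leap
1935: Jan 1 Tuesday, common
1934: Jan 1 Monday, common
1933: Jan 1 Sunday, common
1932: Jan 1 Friday, leap
1931: Jan 1 Thursday, common
1930: Jan 1 Wednesday, common
1929: Jan 1 Tuesday, common
1928: Jan 1 Sunday, leap
1927: Jan 1 Saturday, common
1926: Jan 1 Friday, common
1926 matches on both conditions.

1926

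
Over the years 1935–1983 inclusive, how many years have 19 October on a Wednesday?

Track 19 October's weekday year by year (advancing +1, or +2 across a Feb 29):
  1935: Sat  1936: Mon (+2)  1937: Tue (+1)  1938: Wed (+1) ✓  1939: Thu (+1)
  1940: Sat (+2)  1941: Sun (+1)  1942: Mon (+1)  1943: Tue (+1)  1944: Thu (+2)
  1945: Fri (+1)  1946: Sat (+1)  1947: Sun (+1)  1948: Tue (+2)  … (21 more years) …
  1970: Mon (+1)  1971: Tue (+1)  1972: Thu (+2)  1973: Fri (+1)  1974: Sat (+1)
  1975: Sun (+1)  1976: Tue (+2)  1977: Wed (+1) ✓  1978: Thu (+1)  1979: Fri (+1)
  1980: Sun (+2)  1981: Mon (+1)  1982: Tue (+1)  1983: Wed (+1) ✓
Wednesday years: 1938, 1949, 1955, 1960, 1966, 1977, 1983 — 7 in total.

7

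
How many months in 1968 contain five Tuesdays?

A month of length L has five Tuesdays iff its first Tuesday is on day ≤ L−28 (so day 1–3 in a 31-day month, 1–2 in a 30-day month, day 1 in a leap February).
Checking each month of 1968: Jan starts Mon (31d) ✓; Feb starts Thu (29d); Mar starts Fri (31d); Apr starts Mon (30d) ✓; May starts Wed (31d); Jun starts Sat (30d); Jul starts Mon (31d) ✓; Aug starts Thu (31d); Sep starts Sun (30d); Oct starts Tue (31d) ✓; Nov starts Fri (30d); Dec starts Sun (31d) ✓.
Five-Tuesday months: January, April, July, October, December → 5.

5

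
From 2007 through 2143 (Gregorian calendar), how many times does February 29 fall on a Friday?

6

Leap years in 2007–2143: 33 of them.
Feb 29 weekday advances by 5 (mod 7) from one leap year to the next four years later (or differs when a century non-leap intervenes).
Leap-day weekdays: 2008:Fri✓ 2012:Wed 2016:Mon 2020:Sat 2024:Thu 2028:Tue 2032:Sun 2036:Fri✓ 2040:Wed 2044:Mon 2048:Sat 2052:Thu 2056:Tue …(7 more)… 2088:Sun 2092:Fri✓ 2096:Wed 2104:Fri✓ 2108:Wed 2112:Mon 2116:Sat 2120:Thu 2124:Tue 2128:Sun 2132:Fri✓ 2136:Wed 2140:Mon
Friday: 2008, 2036, 2064, 2092, 2104, 2132 → 6.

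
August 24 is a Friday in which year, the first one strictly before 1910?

From one year to the next, a fixed date's weekday advances by 1, or by 2 when a Feb 29 lies between the two dates.
1910: August 24 is Wednesday.
1909: Tuesday (−1)
1908: Monday (−1)
1907: Saturday (−2)
1906: Friday (−1)
August 24 falls on a Friday in 1906.

1906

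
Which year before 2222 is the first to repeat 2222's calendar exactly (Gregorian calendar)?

Two years share a calendar iff Jan 1 falls on the same weekday and both are leap or both are common. 2222: Jan 1 is Tuesday, common year.
2221: Jan 1 Monday, common
2220: Jan 1 Saturday, leap
2219: Jan 1 Friday, common
2218: Jan 1 Thursday, common
2217: Jan 1 Wednesday, common
2216: Jan 1 Monday, leap
2215: Jan 1 Sunday, common
2214: Jan 1 Saturday, common
2213: Jan 1 Friday, common
2212: Jan 1 Wednesday, leap
2211: Jan 1 Tuesday, common
2211 matches on both conditions.

2211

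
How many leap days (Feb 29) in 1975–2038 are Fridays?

Leap years in 1975–2038: 16 of them.
Feb 29 weekday advances by 5 (mod 7) from one leap year to the next four years later (or differs when a century non-leap intervenes).
Leap-day weekdays: 1976:Sun 1980:Fri✓ 1984:Wed 1988:Mon 1992:Sat 1996:Thu 2000:Tue 2004:Sun 2008:Fri✓ 2012:Wed 2016:Mon 2020:Sat 2024:Thu 2028:Tue 2032:Sun 2036:Fri✓
Friday: 1980, 2008, 2036 → 3.

3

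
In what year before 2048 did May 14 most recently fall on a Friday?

From one year to the next, a fixed date's weekday advances by 1, or by 2 when a Feb 29 lies between the two dates.
2048: May 14 is Thursday.
2047: Tuesday (−2)
2046: Monday (−1)
2045: Sunday (−1)
2044: Saturday (−1)
2043: Thursday (−2)
2042: Wednesday (−1)
2041: Tuesday (−1)
2040: Monday (−1)
2039: Saturday (−2)
2038: Friday (−1)
May 14 falls on a Friday in 2038.

2038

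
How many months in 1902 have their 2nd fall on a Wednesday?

2

Check the 2nd of each month of 1902: Jan 2: Thu, Feb 2: Sun, Mar 2: Sun, Apr 2: Wed, May 2: Fri, Jun 2: Mon, Jul 2: Wed, Aug 2: Sat, Sep 2: Tue, Oct 2: Thu, Nov 2: Sun, Dec 2: Tue.
Wednesday occurs in April, July — 2 months.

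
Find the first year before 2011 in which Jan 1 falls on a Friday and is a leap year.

1988

Jan 1 advances by 2 weekdays after a leap year and by 1 after a common year.
2011: Jan 1 is Saturday.
2010: Friday
2009: Thursday
2008: Tuesday (leap)
2007: Monday
2006: Sunday
2005: Saturday
2004: Thursday (leap)
2003: Wednesday
2002: Tuesday
2001: Monday
2000: Saturday (leap)
1999: Friday
1998: Thursday
1997: Wednesday
1996: Monday (leap)
1995: Sunday
1994: Saturday
1993: Friday
1992: Wednesday (leap)
1991: Tuesday
1990: Monday
1989: Sunday
1988: Friday (leap)
1988 begins on a Friday and is a leap year.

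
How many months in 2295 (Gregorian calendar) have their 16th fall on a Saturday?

3

Check the 16th of each month of 2295: Jan 16: Wed, Feb 16: Sat, Mar 16: Sat, Apr 16: Tue, May 16: Thu, Jun 16: Sun, Jul 16: Tue, Aug 16: Fri, Sep 16: Mon, Oct 16: Wed, Nov 16: Sat, Dec 16: Mon.
Saturday occurs in February, March, November — 3 months.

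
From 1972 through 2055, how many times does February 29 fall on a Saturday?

3

Leap years in 1972–2055: 21 of them.
Feb 29 weekday advances by 5 (mod 7) from one leap year to the next four years later (or differs when a century non-leap intervenes).
Leap-day weekdays: 1972:Tue 1976:Sun 1980:Fri 1984:Wed 1988:Mon 1992:Sat✓ 1996:Thu 2000:Tue 2004:Sun 2008:Fri 2012:Wed 2016:Mon 2020:Sat✓ 2024:Thu 2028:Tue 2032:Sun 2036:Fri 2040:Wed 2044:Mon 2048:Sat✓ 2052:Thu
Saturday: 1992, 2020, 2048 → 3.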